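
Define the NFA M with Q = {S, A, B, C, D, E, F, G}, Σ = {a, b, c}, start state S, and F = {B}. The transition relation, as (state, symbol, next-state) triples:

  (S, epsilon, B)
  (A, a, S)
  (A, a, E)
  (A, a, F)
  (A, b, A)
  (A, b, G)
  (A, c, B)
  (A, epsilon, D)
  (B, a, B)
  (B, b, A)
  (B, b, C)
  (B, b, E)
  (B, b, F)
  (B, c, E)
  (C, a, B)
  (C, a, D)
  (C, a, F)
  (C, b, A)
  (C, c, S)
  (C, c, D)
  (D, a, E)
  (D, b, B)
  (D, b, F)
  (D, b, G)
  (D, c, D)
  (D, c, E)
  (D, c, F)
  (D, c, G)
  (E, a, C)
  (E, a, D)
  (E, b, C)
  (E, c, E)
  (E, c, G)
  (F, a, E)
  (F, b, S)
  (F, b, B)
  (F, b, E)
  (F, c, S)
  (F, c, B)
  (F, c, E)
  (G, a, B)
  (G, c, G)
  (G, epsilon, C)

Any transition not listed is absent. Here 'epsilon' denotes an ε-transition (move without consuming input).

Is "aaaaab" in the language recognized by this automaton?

Start: ε-closure({S}) = {S, B}.
Read 'a': S→∅, B→{B}; now {B}.
Read 'a': B→{B}; now {B}.
Read 'a': B→{B}; now {B}.
Read 'a': B→{B}; now {B}.
Read 'a': B→{B}; now {B}.
Read 'b': B→{A, C, E, F}; union {A, C, E, F}; ε-closure = {A, C, D, E, F}.
The final set {A, C, D, E, F} contains no accepting state.

No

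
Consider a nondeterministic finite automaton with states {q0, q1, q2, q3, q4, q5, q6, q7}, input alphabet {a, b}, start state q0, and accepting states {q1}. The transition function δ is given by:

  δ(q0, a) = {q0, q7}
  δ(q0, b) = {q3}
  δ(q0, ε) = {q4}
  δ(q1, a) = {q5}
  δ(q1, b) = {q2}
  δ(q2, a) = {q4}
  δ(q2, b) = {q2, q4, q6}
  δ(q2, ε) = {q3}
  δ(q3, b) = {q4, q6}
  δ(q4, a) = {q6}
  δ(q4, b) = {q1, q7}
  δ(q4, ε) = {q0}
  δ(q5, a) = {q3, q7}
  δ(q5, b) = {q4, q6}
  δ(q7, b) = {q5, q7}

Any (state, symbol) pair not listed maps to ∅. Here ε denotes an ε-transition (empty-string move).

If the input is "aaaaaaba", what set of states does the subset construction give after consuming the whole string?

Start: ε-closure({q0}) = {q0, q4}.
Read 'a': {q0, q4} → {q0, q4, q6, q7}.
Read 'a': {q0, q4, q6, q7} → {q0, q4, q6, q7}.
Read 'a': {q0, q4, q6, q7} → {q0, q4, q6, q7}.
Read 'a': {q0, q4, q6, q7} → {q0, q4, q6, q7}.
Read 'a': {q0, q4, q6, q7} → {q0, q4, q6, q7}.
Read 'a': {q0, q4, q6, q7} → {q0, q4, q6, q7}.
Read 'b': {q0, q4, q6, q7} → {q1, q3, q5, q7}.
Read 'a': {q1, q3, q5, q7} → {q3, q5, q7}.

{q3, q5, q7}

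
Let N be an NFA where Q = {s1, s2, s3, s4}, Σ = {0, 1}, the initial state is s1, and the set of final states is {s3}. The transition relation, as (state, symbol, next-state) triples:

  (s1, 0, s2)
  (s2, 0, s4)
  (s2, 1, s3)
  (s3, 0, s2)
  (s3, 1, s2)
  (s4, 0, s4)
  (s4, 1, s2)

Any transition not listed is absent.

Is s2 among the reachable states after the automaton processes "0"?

Yes

Start in {s1}.
Read '0': {s1} → {s2}.
State s2 is in {s2}.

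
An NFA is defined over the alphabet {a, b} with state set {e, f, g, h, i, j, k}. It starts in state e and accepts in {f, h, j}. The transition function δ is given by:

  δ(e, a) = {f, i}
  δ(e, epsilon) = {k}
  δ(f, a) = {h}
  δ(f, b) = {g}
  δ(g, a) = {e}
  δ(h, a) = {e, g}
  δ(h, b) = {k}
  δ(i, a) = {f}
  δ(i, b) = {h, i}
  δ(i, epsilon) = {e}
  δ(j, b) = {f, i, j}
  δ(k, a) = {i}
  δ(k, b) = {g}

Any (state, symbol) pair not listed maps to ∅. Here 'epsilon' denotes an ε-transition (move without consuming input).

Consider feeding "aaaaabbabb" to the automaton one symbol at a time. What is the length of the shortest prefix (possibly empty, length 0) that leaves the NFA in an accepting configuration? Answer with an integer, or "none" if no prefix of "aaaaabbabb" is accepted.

Start: ε-closure({e}) = {e, k}.
Read 'a': e→{f, i}, k→{i}; union {f, i}; ε-closure = {e, f, i, k}.
None of the earlier sets intersect F, but {e, f, i, k} does.

1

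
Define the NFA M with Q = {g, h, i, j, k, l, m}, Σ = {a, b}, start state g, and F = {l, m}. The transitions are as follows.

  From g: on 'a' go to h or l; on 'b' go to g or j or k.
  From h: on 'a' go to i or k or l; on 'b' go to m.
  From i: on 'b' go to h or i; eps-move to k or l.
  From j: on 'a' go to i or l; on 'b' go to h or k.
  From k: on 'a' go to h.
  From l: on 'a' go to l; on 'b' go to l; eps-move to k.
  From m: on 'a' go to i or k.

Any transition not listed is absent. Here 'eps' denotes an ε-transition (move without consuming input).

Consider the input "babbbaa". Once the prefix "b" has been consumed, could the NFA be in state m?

No

Start in {g}.
Read 'b': g→{g, j, k}; now {g, j, k}.
State m is not in {g, j, k}.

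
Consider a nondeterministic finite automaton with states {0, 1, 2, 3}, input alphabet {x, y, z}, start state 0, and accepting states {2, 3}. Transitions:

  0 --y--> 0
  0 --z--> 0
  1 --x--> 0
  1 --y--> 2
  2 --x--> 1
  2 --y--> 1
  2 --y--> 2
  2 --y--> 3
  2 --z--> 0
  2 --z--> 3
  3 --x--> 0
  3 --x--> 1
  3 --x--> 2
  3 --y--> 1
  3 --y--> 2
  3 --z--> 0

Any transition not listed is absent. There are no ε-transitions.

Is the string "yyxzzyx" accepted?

Start in {0}.
Read 'y': {0} → {0}.
Read 'y': {0} → {0}.
Read 'x': {0} → ∅.
The set is empty and remains empty for the remaining 4 symbols.
The final set ∅ contains no accepting state.

No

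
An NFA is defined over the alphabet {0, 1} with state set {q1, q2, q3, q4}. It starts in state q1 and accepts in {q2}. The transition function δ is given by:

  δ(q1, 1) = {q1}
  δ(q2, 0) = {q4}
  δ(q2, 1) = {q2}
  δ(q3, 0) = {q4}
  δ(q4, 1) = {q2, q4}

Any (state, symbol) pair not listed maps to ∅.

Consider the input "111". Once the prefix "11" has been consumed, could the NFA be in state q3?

No

Start in {q1}.
Read '1': q1→{q1}; now {q1}.
Read '1': q1→{q1}; now {q1}.
State q3 is not in {q1}.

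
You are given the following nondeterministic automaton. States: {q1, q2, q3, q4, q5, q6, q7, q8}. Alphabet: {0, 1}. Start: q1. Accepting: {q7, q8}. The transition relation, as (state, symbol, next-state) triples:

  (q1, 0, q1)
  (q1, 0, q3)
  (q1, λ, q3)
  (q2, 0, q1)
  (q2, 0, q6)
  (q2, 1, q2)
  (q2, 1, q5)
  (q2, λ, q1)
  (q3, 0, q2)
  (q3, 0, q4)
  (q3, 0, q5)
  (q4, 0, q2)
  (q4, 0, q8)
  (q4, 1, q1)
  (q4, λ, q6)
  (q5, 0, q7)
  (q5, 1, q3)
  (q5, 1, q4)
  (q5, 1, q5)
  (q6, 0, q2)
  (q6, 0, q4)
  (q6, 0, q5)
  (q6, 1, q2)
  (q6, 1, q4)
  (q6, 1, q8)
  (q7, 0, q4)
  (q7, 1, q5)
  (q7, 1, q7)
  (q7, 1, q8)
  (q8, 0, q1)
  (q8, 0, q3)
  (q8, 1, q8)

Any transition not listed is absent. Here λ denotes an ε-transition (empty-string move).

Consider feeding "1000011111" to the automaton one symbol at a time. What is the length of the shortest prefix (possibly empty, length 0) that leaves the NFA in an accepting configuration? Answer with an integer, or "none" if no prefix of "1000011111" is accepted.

Start: ε-closure({q1}) = {q1, q3}.
Read '1': {q1, q3} → ∅.
The set is empty and remains empty for the remaining 9 symbols.
No reachable set along the way intersects F.

none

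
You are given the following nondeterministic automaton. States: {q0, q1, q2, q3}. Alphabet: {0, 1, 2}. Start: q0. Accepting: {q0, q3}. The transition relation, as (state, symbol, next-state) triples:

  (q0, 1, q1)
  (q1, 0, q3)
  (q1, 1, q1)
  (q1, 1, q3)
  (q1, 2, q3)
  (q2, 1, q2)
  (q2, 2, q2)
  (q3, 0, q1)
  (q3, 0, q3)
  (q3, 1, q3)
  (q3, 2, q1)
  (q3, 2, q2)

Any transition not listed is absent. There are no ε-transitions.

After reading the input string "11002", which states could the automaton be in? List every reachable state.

Start in {q0}.
Read '1': q0→{q1}; now {q1}.
Read '1': q1→{q1, q3}; now {q1, q3}.
Read '0': q1→{q3}, q3→{q1, q3}; now {q1, q3}.
Read '0': q1→{q3}, q3→{q1, q3}; now {q1, q3}.
Read '2': q1→{q3}, q3→{q1, q2}; now {q1, q2, q3}.

{q1, q2, q3}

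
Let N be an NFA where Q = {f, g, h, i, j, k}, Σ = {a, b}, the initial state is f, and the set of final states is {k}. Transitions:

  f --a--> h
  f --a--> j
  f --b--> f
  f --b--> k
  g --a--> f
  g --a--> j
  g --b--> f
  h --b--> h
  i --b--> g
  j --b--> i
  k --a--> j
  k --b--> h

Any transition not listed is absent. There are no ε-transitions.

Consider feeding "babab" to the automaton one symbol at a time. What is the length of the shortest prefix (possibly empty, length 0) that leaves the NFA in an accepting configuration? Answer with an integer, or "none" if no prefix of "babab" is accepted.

Start in {f}.
Read 'b': {f} → {f, k}.
None of the earlier sets intersect F, but {f, k} does.

1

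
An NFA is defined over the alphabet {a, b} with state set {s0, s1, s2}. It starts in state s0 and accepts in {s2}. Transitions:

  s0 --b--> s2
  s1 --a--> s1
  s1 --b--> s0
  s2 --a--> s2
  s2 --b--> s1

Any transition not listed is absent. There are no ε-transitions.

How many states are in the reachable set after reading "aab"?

Start in {s0}.
Read 'a': s0→∅; now ∅.
The set is empty and remains empty for the remaining 2 symbols.
That set has 0 states.

0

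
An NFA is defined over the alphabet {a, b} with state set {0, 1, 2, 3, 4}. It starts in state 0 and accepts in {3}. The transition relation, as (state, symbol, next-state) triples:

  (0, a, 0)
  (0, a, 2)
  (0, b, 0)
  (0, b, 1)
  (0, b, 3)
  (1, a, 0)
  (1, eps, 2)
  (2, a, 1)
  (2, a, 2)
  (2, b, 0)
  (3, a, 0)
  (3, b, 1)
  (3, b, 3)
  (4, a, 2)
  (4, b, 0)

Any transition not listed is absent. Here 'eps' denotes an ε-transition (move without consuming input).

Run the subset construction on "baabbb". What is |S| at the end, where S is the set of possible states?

4

Start in {0}.
Read 'b': {0} → {0, 1, 2, 3}.
Read 'a': {0, 1, 2, 3} → {0, 1, 2}.
Read 'a': {0, 1, 2} → {0, 1, 2}.
Read 'b': {0, 1, 2} → {0, 1, 2, 3}.
Read 'b': {0, 1, 2, 3} → {0, 1, 2, 3}.
Read 'b': {0, 1, 2, 3} → {0, 1, 2, 3}.
That set has 4 states.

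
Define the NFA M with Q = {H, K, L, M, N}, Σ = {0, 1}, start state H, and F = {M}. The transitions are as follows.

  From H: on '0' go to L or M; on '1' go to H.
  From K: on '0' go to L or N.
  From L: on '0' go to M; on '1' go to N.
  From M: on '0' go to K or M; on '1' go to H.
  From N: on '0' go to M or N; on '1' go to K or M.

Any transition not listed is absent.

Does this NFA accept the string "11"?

Start in {H}.
Read '1': H→{H}; now {H}.
Read '1': H→{H}; now {H}.
The final set {H} contains no accepting state.

No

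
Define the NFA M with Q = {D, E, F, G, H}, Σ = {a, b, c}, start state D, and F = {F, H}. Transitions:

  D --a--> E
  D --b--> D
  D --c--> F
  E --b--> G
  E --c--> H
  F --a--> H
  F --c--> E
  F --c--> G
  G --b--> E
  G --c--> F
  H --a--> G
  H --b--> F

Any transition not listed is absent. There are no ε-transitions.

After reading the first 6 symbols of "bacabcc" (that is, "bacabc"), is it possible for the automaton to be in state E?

No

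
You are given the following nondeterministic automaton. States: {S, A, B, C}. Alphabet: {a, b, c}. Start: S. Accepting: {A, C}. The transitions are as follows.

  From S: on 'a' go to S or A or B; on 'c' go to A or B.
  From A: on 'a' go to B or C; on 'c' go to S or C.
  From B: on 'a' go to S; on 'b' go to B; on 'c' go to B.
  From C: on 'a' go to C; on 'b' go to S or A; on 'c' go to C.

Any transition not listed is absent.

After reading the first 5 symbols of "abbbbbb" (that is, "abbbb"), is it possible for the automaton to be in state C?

Start in {S}.
Read 'a': S→{S, A, B}; now {S, A, B}.
Read 'b': S→∅, A→∅, B→{B}; now {B}.
Read 'b': B→{B}; now {B}.
Read 'b': B→{B}; now {B}.
Read 'b': B→{B}; now {B}.
State C is not in {B}.

No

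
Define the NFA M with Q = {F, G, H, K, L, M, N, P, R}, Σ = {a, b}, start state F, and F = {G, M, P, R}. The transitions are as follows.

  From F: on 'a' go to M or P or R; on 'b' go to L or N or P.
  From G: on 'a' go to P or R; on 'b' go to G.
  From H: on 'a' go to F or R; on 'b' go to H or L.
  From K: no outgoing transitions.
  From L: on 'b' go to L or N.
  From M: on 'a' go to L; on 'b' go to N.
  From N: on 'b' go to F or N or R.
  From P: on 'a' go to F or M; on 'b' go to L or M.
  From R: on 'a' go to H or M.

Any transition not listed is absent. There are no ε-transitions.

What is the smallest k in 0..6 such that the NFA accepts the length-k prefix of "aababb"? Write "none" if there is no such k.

Start in {F}.
Read 'a': {F} → {M, P, R}.
None of the earlier sets intersect F, but {M, P, R} does.

1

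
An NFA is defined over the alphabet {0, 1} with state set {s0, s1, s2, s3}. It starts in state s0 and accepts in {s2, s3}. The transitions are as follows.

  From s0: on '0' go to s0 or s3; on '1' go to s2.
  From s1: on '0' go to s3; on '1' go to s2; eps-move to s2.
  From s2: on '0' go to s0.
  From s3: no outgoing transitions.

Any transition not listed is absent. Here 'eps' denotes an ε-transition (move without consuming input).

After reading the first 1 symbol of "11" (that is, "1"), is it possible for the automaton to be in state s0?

No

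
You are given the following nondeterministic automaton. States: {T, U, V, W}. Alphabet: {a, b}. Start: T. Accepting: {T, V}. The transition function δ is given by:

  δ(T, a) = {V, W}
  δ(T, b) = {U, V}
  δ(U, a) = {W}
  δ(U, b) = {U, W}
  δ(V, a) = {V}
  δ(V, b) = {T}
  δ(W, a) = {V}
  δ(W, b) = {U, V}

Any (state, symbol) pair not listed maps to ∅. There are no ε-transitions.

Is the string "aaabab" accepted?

Start in {T}.
Read 'a': T→{V, W}; now {V, W}.
Read 'a': V→{V}, W→{V}; now {V}.
Read 'a': V→{V}; now {V}.
Read 'b': V→{T}; now {T}.
Read 'a': T→{V, W}; now {V, W}.
Read 'b': V→{T}, W→{U, V}; now {T, U, V}.
The final set {T, U, V} contains the accepting states T, V.

Yes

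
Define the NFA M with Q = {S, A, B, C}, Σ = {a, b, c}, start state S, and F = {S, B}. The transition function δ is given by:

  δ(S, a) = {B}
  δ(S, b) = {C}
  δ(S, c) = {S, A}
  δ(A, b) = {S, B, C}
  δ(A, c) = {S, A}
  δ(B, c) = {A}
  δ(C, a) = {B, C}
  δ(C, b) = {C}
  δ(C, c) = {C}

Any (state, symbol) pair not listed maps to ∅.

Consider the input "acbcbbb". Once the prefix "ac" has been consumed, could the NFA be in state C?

Start in {S}.
Read 'a': {S} → {B}.
Read 'c': {B} → {A}.
State C is not in {A}.

No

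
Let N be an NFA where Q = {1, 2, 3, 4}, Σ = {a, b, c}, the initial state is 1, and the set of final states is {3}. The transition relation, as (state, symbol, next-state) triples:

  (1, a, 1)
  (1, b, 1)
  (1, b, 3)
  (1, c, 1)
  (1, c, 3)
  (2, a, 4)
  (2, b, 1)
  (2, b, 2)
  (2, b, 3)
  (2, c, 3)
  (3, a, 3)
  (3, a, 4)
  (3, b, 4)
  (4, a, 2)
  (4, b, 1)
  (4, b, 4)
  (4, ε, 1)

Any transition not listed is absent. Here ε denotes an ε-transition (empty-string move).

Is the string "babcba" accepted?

Start in {1}.
Read 'b': 1→{1, 3}; now {1, 3}.
Read 'a': 1→{1}, 3→{3, 4}; now {1, 3, 4}.
Read 'b': 1→{1, 3}, 3→{4}, 4→{1, 4}; now {1, 3, 4}.
Read 'c': 1→{1, 3}, 3→∅, 4→∅; now {1, 3}.
Read 'b': 1→{1, 3}, 3→{4}; now {1, 3, 4}.
Read 'a': 1→{1}, 3→{3, 4}, 4→{2}; now {1, 2, 3, 4}.
The final set {1, 2, 3, 4} contains the accepting state 3.

Yes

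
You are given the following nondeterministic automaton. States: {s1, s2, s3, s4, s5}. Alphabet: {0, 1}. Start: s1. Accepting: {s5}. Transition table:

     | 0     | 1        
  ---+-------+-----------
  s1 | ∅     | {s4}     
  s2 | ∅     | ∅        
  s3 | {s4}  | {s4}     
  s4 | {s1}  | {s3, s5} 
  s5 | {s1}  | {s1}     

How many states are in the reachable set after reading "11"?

2

Start in {s1}.
Read '1': {s1} → {s4}.
Read '1': {s4} → {s3, s5}.
That set has 2 states.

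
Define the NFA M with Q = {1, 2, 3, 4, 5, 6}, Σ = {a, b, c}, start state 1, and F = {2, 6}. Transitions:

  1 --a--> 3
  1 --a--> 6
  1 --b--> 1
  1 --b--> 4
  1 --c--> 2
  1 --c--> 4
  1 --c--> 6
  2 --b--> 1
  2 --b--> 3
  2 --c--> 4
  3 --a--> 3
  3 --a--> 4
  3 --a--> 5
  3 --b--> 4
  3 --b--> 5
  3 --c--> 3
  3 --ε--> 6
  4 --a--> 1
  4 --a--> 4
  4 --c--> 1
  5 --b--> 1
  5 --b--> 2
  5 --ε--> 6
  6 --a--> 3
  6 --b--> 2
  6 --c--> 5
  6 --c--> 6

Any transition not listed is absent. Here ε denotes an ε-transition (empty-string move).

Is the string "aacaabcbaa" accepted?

Yes

Start in {1}.
Read 'a': 1→{3, 6}; now {3, 6}.
Read 'a': 3→{3, 4, 5}, 6→{3}; union {3, 4, 5}; ε-closure = {3, 4, 5, 6}.
Read 'c': 3→{3}, 4→{1}, 5→∅, 6→{5, 6}; now {1, 3, 5, 6}.
Read 'a': 1→{3, 6}, 3→{3, 4, 5}, 5→∅, 6→{3}; now {3, 4, 5, 6}.
Read 'a': 3→{3, 4, 5}, 4→{1, 4}, 5→∅, 6→{3}; union {1, 3, 4, 5}; ε-closure = {1, 3, 4, 5, 6}.
Read 'b': 1→{1, 4}, 3→{4, 5}, 4→∅, 5→{1, 2}, 6→{2}; union {1, 2, 4, 5}; ε-closure = {1, 2, 4, 5, 6}.
Read 'c': 1→{2, 4, 6}, 2→{4}, 4→{1}, 5→∅, 6→{5, 6}; now {1, 2, 4, 5, 6}.
Read 'b': 1→{1, 4}, 2→{1, 3}, 4→∅, 5→{1, 2}, 6→{2}; union {1, 2, 3, 4}; ε-closure = {1, 2, 3, 4, 6}.
Read 'a': 1→{3, 6}, 2→∅, 3→{3, 4, 5}, 4→{1, 4}, 6→{3}; now {1, 3, 4, 5, 6}.
Read 'a': 1→{3, 6}, 3→{3, 4, 5}, 4→{1, 4}, 5→∅, 6→{3}; now {1, 3, 4, 5, 6}.
The final set {1, 3, 4, 5, 6} contains the accepting state 6.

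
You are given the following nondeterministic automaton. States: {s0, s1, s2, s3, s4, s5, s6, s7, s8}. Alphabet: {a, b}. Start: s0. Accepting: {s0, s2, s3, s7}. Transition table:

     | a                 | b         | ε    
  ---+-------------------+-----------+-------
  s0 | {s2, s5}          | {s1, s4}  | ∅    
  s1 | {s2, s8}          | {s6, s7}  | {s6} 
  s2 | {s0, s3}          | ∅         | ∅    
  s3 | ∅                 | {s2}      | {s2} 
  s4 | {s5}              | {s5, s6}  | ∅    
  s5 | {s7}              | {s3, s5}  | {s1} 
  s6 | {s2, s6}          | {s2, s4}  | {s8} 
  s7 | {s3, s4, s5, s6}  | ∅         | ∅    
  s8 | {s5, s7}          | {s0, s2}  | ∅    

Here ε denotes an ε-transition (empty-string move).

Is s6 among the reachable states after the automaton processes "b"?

Yes

Start in {s0}.
Read 'b': {s0} → {s1, s4, s6, s8}.
State s6 is in {s1, s4, s6, s8}.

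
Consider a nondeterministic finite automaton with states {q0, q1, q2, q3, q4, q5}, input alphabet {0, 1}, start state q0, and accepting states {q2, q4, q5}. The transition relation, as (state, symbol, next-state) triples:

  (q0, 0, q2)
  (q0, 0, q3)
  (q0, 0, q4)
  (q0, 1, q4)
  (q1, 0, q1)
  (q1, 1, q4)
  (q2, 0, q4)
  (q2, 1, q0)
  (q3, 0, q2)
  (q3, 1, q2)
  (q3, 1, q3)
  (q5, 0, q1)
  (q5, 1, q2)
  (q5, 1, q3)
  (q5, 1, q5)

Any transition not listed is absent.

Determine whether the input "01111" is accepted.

Yes

Start in {q0}.
Read '0': q0→{q2, q3, q4}; now {q2, q3, q4}.
Read '1': q2→{q0}, q3→{q2, q3}, q4→∅; now {q0, q2, q3}.
Read '1': q0→{q4}, q2→{q0}, q3→{q2, q3}; now {q0, q2, q3, q4}.
Read '1': q0→{q4}, q2→{q0}, q3→{q2, q3}, q4→∅; now {q0, q2, q3, q4}.
Read '1': q0→{q4}, q2→{q0}, q3→{q2, q3}, q4→∅; now {q0, q2, q3, q4}.
The final set {q0, q2, q3, q4} contains the accepting states q2, q4.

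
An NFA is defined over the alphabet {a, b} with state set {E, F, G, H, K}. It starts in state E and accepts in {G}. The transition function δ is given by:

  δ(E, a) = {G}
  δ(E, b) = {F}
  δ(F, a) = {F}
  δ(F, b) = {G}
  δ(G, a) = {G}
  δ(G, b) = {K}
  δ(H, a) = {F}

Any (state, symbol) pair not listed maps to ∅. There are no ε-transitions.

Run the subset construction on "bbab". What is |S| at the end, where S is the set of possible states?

1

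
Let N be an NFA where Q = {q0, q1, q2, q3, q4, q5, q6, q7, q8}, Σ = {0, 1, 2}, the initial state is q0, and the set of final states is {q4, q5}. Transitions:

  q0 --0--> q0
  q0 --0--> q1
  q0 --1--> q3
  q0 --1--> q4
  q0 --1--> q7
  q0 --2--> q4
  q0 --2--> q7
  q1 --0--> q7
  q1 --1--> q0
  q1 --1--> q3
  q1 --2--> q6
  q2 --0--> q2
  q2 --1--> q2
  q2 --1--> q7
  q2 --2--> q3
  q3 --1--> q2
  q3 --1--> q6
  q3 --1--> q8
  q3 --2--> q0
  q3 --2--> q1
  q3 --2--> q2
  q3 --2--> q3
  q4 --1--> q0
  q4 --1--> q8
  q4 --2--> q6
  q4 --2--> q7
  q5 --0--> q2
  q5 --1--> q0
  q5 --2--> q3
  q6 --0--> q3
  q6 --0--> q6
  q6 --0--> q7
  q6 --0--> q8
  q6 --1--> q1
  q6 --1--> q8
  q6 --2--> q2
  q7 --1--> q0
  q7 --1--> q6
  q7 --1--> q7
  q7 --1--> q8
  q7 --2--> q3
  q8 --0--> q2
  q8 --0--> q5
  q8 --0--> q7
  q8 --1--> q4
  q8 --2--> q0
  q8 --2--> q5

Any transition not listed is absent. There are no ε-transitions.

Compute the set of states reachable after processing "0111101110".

{q0, q1, q2, q3, q5, q6, q7, q8}

Start in {q0}.
Read '0': q0→{q0, q1}; now {q0, q1}.
Read '1': q0→{q3, q4, q7}, q1→{q0, q3}; now {q0, q3, q4, q7}.
Read '1': q0→{q3, q4, q7}, q3→{q2, q6, q8}, q4→{q0, q8}, q7→{q0, q6, q7, q8}; now {q0, q2, q3, q4, q6, q7, q8}.
Read '1': q0→{q3, q4, q7}, q2→{q2, q7}, q3→{q2, q6, q8}, q4→{q0, q8}, q6→{q1, q8}, q7→{q0, q6, q7, q8}, q8→{q4}; now {q0, q1, q2, q3, q4, q6, q7, q8}.
Read '1': q0→{q3, q4, q7}, q1→{q0, q3}, q2→{q2, q7}, q3→{q2, q6, q8}, q4→{q0, q8}, q6→{q1, q8}, q7→{q0, q6, q7, q8}, q8→{q4}; now {q0, q1, q2, q3, q4, q6, q7, q8}.
Read '0': q0→{q0, q1}, q1→{q7}, q2→{q2}, q3→∅, q4→∅, q6→{q3, q6, q7, q8}, q7→∅, q8→{q2, q5, q7}; now {q0, q1, q2, q3, q5, q6, q7, q8}.
Read '1': q0→{q3, q4, q7}, q1→{q0, q3}, q2→{q2, q7}, q3→{q2, q6, q8}, q5→{q0}, q6→{q1, q8}, q7→{q0, q6, q7, q8}, q8→{q4}; now {q0, q1, q2, q3, q4, q6, q7, q8}.
Read '1': q0→{q3, q4, q7}, q1→{q0, q3}, q2→{q2, q7}, q3→{q2, q6, q8}, q4→{q0, q8}, q6→{q1, q8}, q7→{q0, q6, q7, q8}, q8→{q4}; now {q0, q1, q2, q3, q4, q6, q7, q8}.
Read '1': q0→{q3, q4, q7}, q1→{q0, q3}, q2→{q2, q7}, q3→{q2, q6, q8}, q4→{q0, q8}, q6→{q1, q8}, q7→{q0, q6, q7, q8}, q8→{q4}; now {q0, q1, q2, q3, q4, q6, q7, q8}.
Read '0': q0→{q0, q1}, q1→{q7}, q2→{q2}, q3→∅, q4→∅, q6→{q3, q6, q7, q8}, q7→∅, q8→{q2, q5, q7}; now {q0, q1, q2, q3, q5, q6, q7, q8}.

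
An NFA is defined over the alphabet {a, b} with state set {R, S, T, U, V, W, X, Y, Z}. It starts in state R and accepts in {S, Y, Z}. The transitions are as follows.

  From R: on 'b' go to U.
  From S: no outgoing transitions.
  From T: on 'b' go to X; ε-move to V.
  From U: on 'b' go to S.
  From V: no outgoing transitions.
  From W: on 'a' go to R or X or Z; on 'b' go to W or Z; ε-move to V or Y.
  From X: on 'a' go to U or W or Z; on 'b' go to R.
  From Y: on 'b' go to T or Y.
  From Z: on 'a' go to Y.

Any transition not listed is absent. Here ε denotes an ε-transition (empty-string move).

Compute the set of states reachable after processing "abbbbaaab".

∅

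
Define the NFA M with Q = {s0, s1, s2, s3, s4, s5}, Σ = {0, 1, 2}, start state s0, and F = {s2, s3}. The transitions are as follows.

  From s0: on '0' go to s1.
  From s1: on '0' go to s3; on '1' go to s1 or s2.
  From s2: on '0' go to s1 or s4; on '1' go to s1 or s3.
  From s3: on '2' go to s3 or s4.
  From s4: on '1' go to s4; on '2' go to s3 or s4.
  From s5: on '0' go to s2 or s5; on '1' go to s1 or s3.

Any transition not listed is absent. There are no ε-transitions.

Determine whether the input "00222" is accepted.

Yes

Start in {s0}.
Read '0': {s0} → {s1}.
Read '0': {s1} → {s3}.
Read '2': {s3} → {s3, s4}.
Read '2': {s3, s4} → {s3, s4}.
Read '2': {s3, s4} → {s3, s4}.
The final set {s3, s4} contains the accepting state s3.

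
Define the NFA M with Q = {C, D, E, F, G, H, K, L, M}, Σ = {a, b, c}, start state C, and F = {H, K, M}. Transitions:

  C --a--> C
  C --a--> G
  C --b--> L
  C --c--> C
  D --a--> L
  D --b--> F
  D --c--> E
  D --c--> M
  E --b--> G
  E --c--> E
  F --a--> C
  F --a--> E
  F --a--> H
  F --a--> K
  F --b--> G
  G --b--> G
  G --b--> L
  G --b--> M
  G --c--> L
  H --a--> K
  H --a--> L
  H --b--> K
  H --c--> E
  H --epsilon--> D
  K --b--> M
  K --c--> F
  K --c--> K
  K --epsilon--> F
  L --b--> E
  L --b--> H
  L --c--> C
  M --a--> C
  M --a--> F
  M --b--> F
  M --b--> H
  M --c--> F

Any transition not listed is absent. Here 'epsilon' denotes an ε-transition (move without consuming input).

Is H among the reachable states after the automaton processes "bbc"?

No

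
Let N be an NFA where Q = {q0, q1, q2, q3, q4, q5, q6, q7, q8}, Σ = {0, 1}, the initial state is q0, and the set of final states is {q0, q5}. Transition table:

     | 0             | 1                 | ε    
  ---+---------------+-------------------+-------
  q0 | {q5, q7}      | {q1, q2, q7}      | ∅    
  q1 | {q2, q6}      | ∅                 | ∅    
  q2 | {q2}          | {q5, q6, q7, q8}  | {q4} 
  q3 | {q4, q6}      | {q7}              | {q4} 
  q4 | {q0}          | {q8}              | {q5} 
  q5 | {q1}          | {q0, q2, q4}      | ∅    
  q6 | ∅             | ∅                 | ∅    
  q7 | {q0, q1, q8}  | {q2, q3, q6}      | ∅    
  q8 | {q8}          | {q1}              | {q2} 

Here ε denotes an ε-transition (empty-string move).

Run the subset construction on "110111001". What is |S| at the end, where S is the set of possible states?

Start in {q0}.
Read '1': {q0} → {q1, q2, q4, q5, q7}.
Read '1': {q1, q2, q4, q5, q7} → {q0, q2, q3, q4, q5, q6, q7, q8}.
Read '0': {q0, q2, q3, q4, q5, q6, q7, q8} → {q0, q1, q2, q4, q5, q6, q7, q8}.
Read '1': {q0, q1, q2, q4, q5, q6, q7, q8} → {q0, q1, q2, q3, q4, q5, q6, q7, q8}.
Read '1': {q0, q1, q2, q3, q4, q5, q6, q7, q8} → {q0, q1, q2, q3, q4, q5, q6, q7, q8}.
Read '1': {q0, q1, q2, q3, q4, q5, q6, q7, q8} → {q0, q1, q2, q3, q4, q5, q6, q7, q8}.
Read '0': {q0, q1, q2, q3, q4, q5, q6, q7, q8} → {q0, q1, q2, q4, q5, q6, q7, q8}.
Read '0': {q0, q1, q2, q4, q5, q6, q7, q8} → {q0, q1, q2, q4, q5, q6, q7, q8}.
Read '1': {q0, q1, q2, q4, q5, q6, q7, q8} → {q0, q1, q2, q3, q4, q5, q6, q7, q8}.
That set has 9 states.

9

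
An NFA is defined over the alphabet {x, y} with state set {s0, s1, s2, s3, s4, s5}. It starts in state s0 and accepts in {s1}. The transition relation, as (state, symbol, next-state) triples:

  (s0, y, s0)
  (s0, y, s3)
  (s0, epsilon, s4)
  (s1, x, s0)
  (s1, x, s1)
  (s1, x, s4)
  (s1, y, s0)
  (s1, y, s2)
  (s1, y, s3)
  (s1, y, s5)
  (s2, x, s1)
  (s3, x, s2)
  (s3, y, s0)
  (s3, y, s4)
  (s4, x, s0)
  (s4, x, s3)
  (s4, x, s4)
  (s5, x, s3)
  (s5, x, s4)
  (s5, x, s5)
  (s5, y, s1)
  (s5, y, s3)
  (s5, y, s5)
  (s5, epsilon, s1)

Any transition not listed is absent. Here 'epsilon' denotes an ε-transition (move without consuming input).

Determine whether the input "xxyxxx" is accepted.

Start: ε-closure({s0}) = {s0, s4}.
Read 'x': s0→∅, s4→{s0, s3, s4}; now {s0, s3, s4}.
Read 'x': s0→∅, s3→{s2}, s4→{s0, s3, s4}; now {s0, s2, s3, s4}.
Read 'y': s0→{s0, s3}, s2→∅, s3→{s0, s4}, s4→∅; now {s0, s3, s4}.
Read 'x': s0→∅, s3→{s2}, s4→{s0, s3, s4}; now {s0, s2, s3, s4}.
Read 'x': s0→∅, s2→{s1}, s3→{s2}, s4→{s0, s3, s4}; now {s0, s1, s2, s3, s4}.
Read 'x': s0→∅, s1→{s0, s1, s4}, s2→{s1}, s3→{s2}, s4→{s0, s3, s4}; now {s0, s1, s2, s3, s4}.
The final set {s0, s1, s2, s3, s4} contains the accepting state s1.

Yes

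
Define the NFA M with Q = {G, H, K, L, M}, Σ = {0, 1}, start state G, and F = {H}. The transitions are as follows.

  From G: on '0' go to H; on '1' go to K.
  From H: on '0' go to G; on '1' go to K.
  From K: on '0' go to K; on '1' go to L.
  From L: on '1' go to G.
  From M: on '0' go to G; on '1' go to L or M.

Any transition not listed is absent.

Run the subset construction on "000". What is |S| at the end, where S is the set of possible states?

Start in {G}.
Read '0': G→{H}; now {H}.
Read '0': H→{G}; now {G}.
Read '0': G→{H}; now {H}.
That set has 1 state.

1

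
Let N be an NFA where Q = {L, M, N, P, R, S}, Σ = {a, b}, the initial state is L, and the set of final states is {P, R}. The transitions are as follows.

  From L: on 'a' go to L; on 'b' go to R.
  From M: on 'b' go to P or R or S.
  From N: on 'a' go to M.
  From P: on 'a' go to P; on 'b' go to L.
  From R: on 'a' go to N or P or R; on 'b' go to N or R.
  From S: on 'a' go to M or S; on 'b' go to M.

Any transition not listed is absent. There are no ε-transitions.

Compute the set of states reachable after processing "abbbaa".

{M, N, P, R}

Start in {L}.
Read 'a': {L} → {L}.
Read 'b': {L} → {R}.
Read 'b': {R} → {N, R}.
Read 'b': {N, R} → {N, R}.
Read 'a': {N, R} → {M, N, P, R}.
Read 'a': {M, N, P, R} → {M, N, P, R}.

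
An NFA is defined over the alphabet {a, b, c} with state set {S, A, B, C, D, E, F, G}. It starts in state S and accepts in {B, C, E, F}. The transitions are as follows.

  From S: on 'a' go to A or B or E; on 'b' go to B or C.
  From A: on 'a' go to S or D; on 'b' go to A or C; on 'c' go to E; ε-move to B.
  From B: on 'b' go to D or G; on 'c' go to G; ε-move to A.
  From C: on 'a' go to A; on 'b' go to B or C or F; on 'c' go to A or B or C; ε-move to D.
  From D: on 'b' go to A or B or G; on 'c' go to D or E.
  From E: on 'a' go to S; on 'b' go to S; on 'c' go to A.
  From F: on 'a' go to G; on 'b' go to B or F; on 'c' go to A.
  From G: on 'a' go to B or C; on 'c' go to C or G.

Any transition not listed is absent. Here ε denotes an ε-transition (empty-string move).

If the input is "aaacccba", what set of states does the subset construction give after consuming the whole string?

{S, A, B, C, D, E, G}

Start in {S}.
Read 'a': {S} → {A, B, E}.
Read 'a': {A, B, E} → {S, D}.
Read 'a': {S, D} → {A, B, E}.
Read 'c': {A, B, E} → {A, B, E, G}.
Read 'c': {A, B, E, G} → {A, B, C, D, E, G}.
Read 'c': {A, B, C, D, E, G} → {A, B, C, D, E, G}.
Read 'b': {A, B, C, D, E, G} → {S, A, B, C, D, F, G}.
Read 'a': {S, A, B, C, D, F, G} → {S, A, B, C, D, E, G}.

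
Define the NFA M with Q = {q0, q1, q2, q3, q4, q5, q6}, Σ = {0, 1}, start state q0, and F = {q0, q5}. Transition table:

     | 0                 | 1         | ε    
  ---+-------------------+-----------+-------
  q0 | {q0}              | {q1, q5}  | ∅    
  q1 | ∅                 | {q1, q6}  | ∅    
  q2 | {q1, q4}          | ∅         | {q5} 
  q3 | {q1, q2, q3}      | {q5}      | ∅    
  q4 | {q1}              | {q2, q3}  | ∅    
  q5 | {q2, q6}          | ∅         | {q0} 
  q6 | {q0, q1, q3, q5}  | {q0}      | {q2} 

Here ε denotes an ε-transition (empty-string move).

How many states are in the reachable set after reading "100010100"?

7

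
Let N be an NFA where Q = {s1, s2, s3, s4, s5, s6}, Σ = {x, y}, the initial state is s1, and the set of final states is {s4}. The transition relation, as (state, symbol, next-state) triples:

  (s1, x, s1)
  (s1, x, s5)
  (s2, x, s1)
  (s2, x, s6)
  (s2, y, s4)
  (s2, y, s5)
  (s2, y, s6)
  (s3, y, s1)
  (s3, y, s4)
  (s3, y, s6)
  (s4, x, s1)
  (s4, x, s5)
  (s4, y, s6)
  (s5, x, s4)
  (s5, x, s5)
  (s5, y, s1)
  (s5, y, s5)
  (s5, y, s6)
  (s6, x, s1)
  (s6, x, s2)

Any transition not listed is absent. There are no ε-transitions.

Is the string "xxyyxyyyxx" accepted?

Start in {s1}.
Read 'x': {s1} → {s1, s5}.
Read 'x': {s1, s5} → {s1, s4, s5}.
Read 'y': {s1, s4, s5} → {s1, s5, s6}.
Read 'y': {s1, s5, s6} → {s1, s5, s6}.
Read 'x': {s1, s5, s6} → {s1, s2, s4, s5}.
Read 'y': {s1, s2, s4, s5} → {s1, s4, s5, s6}.
Read 'y': {s1, s4, s5, s6} → {s1, s5, s6}.
Read 'y': {s1, s5, s6} → {s1, s5, s6}.
Read 'x': {s1, s5, s6} → {s1, s2, s4, s5}.
Read 'x': {s1, s2, s4, s5} → {s1, s4, s5, s6}.
The final set {s1, s4, s5, s6} contains the accepting state s4.

Yes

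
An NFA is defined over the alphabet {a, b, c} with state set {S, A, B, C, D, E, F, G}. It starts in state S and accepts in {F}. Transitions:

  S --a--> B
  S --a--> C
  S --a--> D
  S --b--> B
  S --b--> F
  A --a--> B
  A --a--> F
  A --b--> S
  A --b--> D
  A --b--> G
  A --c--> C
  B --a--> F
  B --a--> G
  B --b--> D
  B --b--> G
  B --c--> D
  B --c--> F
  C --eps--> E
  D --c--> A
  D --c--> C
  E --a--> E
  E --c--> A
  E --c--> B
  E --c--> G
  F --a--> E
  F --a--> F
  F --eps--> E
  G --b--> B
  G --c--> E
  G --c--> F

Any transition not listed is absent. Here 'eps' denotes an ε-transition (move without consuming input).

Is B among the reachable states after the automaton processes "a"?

Yes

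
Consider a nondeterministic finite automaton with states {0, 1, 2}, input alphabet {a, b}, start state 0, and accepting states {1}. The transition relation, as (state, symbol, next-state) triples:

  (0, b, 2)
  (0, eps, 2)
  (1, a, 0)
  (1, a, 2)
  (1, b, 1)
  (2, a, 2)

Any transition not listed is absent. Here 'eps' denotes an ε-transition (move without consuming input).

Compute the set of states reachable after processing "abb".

Start: ε-closure({0}) = {0, 2}.
Read 'a': 0→∅, 2→{2}; now {2}.
Read 'b': 2→∅; now ∅.
The set is empty and remains empty for the remaining 1 symbol.

∅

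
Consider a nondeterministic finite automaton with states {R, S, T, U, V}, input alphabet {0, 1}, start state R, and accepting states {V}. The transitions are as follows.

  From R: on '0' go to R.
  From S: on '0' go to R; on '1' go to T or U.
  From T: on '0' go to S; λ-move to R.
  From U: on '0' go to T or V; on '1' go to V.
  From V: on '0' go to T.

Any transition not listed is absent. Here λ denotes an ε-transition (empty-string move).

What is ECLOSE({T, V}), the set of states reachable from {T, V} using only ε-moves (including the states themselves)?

{R, T, V}

Begin with {T, V}.
ε-move T → R; add R.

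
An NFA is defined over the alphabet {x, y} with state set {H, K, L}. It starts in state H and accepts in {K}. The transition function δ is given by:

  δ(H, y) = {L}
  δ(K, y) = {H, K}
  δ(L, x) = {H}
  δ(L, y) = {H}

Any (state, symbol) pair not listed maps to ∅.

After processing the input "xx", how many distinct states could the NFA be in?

Start in {H}.
Read 'x': H→∅; now ∅.
The set is empty and remains empty for the remaining 1 symbol.
That set has 0 states.

0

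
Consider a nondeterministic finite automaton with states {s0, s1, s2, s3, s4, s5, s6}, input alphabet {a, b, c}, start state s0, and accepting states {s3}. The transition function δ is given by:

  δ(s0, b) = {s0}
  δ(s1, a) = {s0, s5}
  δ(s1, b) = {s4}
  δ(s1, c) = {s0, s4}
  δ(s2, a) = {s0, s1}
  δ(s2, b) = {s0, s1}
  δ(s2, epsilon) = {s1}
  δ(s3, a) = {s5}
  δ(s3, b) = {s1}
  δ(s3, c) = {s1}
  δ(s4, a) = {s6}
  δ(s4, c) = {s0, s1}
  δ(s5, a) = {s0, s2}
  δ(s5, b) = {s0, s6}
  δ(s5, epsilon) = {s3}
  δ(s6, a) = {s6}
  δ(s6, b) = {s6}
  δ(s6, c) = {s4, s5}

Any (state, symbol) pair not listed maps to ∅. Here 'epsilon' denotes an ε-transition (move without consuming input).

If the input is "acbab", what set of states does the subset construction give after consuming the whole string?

∅

Start in {s0}.
Read 'a': s0→∅; now ∅.
The set is empty and remains empty for the remaining 4 symbols.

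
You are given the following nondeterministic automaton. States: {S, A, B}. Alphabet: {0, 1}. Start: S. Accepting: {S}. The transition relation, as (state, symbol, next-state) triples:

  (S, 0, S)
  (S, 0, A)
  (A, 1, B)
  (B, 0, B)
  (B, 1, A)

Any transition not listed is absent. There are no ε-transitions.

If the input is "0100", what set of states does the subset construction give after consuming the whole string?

{B}

Start in {S}.
Read '0': S→{S, A}; now {S, A}.
Read '1': S→∅, A→{B}; now {B}.
Read '0': B→{B}; now {B}.
Read '0': B→{B}; now {B}.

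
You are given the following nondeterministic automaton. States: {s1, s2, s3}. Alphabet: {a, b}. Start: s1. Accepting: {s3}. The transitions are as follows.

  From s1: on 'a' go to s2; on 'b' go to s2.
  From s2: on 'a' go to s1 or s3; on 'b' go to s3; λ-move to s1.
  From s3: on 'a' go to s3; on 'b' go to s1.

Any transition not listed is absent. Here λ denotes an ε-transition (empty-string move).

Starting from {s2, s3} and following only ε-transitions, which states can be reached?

{s1, s2, s3}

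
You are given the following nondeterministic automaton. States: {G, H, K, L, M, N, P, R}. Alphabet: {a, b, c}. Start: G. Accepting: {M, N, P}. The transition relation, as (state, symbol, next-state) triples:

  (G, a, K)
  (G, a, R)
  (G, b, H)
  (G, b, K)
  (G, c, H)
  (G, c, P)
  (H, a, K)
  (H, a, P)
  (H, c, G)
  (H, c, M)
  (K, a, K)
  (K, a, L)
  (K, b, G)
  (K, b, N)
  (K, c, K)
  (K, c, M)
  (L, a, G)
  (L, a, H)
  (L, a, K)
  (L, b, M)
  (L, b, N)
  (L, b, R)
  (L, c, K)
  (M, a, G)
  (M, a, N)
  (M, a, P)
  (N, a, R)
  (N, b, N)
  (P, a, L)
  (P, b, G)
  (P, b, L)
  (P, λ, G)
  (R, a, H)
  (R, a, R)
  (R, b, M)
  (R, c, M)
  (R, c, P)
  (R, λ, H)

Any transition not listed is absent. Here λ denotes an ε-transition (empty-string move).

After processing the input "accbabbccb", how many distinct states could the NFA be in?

5

Start in {G}.
Read 'a': G→{K, R}; union {K, R}; ε-closure = {H, K, R}.
Read 'c': H→{G, M}, K→{K, M}, R→{M, P}; now {G, K, M, P}.
Read 'c': G→{H, P}, K→{K, M}, M→∅, P→∅; union {H, K, M, P}; ε-closure = {G, H, K, M, P}.
Read 'b': G→{H, K}, H→∅, K→{G, N}, M→∅, P→{G, L}; now {G, H, K, L, N}.
Read 'a': G→{K, R}, H→{K, P}, K→{K, L}, L→{G, H, K}, N→{R}; now {G, H, K, L, P, R}.
Read 'b': G→{H, K}, H→∅, K→{G, N}, L→{M, N, R}, P→{G, L}, R→{M}; now {G, H, K, L, M, N, R}.
Read 'b': G→{H, K}, H→∅, K→{G, N}, L→{M, N, R}, M→∅, N→{N}, R→{M}; now {G, H, K, M, N, R}.
Read 'c': G→{H, P}, H→{G, M}, K→{K, M}, M→∅, N→∅, R→{M, P}; now {G, H, K, M, P}.
Read 'c': G→{H, P}, H→{G, M}, K→{K, M}, M→∅, P→∅; now {G, H, K, M, P}.
Read 'b': G→{H, K}, H→∅, K→{G, N}, M→∅, P→{G, L}; now {G, H, K, L, N}.
That set has 5 states.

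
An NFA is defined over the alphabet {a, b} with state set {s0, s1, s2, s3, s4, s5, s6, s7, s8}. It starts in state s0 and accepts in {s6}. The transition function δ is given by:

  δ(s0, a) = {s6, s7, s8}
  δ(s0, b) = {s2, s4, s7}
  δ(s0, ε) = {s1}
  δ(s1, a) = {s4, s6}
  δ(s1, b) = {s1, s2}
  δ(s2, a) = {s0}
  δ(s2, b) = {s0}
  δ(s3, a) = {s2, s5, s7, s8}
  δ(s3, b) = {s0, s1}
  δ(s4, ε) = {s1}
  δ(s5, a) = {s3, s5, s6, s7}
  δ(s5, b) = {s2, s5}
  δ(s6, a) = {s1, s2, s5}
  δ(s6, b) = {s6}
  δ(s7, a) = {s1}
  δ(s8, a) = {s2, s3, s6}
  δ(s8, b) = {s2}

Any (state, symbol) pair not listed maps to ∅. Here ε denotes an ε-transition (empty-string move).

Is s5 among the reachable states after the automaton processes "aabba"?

Yes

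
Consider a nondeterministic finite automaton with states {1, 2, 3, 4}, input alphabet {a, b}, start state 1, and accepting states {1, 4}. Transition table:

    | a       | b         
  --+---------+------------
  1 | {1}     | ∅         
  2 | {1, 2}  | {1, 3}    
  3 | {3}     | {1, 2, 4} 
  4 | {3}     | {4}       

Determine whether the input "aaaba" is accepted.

No

Start in {1}.
Read 'a': 1→{1}; now {1}.
Read 'a': 1→{1}; now {1}.
Read 'a': 1→{1}; now {1}.
Read 'b': 1→∅; now ∅.
The set is empty and remains empty for the remaining 1 symbol.
The final set ∅ contains no accepting state.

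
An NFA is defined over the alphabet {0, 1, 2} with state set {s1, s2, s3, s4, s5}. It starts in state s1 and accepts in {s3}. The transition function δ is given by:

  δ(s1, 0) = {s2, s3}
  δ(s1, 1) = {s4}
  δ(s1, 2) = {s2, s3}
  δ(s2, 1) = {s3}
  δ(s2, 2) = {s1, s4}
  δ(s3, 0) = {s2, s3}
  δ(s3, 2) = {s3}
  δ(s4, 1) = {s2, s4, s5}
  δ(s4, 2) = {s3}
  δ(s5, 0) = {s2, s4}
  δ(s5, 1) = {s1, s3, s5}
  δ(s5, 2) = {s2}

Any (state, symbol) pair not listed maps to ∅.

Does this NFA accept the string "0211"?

Start in {s1}.
Read '0': {s1} → {s2, s3}.
Read '2': {s2, s3} → {s1, s3, s4}.
Read '1': {s1, s3, s4} → {s2, s4, s5}.
Read '1': {s2, s4, s5} → {s1, s2, s3, s4, s5}.
The final set {s1, s2, s3, s4, s5} contains the accepting state s3.

Yes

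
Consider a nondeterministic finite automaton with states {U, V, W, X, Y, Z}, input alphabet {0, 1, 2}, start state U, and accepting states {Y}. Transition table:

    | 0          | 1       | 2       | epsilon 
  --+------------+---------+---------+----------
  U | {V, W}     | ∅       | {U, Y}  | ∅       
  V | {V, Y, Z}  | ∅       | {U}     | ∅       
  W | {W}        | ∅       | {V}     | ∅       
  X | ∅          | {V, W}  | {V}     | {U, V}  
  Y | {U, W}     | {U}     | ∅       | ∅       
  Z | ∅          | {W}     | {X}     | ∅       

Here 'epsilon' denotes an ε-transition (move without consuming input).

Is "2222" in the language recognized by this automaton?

Yes

Start in {U}.
Read '2': {U} → {U, Y}.
Read '2': {U, Y} → {U, Y}.
Read '2': {U, Y} → {U, Y}.
Read '2': {U, Y} → {U, Y}.
The final set {U, Y} contains the accepting state Y.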